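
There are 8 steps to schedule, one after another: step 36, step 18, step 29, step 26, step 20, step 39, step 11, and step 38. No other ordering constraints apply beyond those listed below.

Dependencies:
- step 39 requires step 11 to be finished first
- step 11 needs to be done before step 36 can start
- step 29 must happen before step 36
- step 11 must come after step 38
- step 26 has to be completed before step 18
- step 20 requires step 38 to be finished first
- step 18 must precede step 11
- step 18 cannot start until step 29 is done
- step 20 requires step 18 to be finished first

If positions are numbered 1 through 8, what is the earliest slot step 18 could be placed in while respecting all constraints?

Working backwards through the constraints from step 18, its full set of required predecessors is step 29, step 26 — 2 of them.
With 2 mandatory predecessors, the earliest step 18 can sit is position 2+1 = 3, and placing just those 2 first achieves it.

3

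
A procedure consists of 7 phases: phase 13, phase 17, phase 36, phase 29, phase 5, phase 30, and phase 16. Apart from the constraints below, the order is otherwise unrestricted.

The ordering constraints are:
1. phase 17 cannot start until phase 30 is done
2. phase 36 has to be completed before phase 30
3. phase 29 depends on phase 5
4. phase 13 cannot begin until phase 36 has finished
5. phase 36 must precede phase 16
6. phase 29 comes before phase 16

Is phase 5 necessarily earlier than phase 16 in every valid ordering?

Yes

There is a constraint chain phase 5 → phase 29 → phase 16.
So phase 5 must precede phase 16 in any valid ordering.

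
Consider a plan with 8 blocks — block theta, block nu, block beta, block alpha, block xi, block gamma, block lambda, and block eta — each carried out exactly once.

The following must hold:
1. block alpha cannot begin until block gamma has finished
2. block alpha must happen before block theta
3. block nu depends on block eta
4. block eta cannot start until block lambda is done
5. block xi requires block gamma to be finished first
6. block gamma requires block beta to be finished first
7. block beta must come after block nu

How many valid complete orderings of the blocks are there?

3

Block lambda is the only block with nothing required before it, so every ordering starts there.
Systematically extending each partial ordering one block at a time and counting, there are 3 complete orderings.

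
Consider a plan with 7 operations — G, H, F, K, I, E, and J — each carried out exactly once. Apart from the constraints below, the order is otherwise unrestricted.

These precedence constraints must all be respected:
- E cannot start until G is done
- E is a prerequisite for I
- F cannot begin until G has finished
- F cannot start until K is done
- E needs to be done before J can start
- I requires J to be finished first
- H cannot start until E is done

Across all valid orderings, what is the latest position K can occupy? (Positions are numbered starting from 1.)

6

The only operation forced after K (directly or by a chain) is F.
So at least 1 operation follows K, putting K no later than position 6. That position is achievable by scheduling everything else first.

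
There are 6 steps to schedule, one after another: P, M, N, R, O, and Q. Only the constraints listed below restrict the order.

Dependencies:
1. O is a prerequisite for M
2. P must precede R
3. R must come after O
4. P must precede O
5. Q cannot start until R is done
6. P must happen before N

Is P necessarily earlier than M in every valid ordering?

Following the dependencies: P → O → M.
That forces P before M in every valid schedule.

Yes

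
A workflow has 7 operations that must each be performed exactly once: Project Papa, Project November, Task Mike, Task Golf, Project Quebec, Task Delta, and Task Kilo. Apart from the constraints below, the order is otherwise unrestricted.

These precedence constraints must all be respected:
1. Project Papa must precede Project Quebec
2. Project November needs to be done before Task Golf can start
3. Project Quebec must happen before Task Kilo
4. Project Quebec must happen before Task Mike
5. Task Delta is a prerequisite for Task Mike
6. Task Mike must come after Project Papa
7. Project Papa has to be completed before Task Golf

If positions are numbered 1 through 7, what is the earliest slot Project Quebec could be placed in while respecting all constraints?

2

Working backwards through the constraints from Project Quebec, its only required predecessor is Project Papa.
So at minimum 1 operation comes before Project Quebec, putting Project Quebec no earlier than position 2. That position is achievable by scheduling exactly that predecessor first.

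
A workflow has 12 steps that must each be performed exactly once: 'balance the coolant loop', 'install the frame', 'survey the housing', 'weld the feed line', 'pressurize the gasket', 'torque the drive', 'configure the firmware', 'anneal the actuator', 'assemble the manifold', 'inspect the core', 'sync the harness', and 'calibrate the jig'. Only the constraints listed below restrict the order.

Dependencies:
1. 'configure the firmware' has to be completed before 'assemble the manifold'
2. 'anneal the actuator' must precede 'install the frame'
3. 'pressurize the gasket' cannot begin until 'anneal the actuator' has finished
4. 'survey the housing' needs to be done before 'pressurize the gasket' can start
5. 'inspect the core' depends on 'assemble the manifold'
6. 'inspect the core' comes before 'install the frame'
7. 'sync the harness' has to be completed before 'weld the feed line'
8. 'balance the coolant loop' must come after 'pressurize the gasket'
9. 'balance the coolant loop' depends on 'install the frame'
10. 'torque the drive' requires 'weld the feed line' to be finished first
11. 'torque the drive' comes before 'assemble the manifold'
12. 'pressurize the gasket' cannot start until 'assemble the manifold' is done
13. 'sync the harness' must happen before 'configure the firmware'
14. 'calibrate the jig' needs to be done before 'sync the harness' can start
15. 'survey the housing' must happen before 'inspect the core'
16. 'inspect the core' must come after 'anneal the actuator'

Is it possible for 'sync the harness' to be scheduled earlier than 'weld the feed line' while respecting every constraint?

Every valid ordering already has 'sync the harness' before 'weld the feed line' (the constraints require it), so in particular at least one does.

Yes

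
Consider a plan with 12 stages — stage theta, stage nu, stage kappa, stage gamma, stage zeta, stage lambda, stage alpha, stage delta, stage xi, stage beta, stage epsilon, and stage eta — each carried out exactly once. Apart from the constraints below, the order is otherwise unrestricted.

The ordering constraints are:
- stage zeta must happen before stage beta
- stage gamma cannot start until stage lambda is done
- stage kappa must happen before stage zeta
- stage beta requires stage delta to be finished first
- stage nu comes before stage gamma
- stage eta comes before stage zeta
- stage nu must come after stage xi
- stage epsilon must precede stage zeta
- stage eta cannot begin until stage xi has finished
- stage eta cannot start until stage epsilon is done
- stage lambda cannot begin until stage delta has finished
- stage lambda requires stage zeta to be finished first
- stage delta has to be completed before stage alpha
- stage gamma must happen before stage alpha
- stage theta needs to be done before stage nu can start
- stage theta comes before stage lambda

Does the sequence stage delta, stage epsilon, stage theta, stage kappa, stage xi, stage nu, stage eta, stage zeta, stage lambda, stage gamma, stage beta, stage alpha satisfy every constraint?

Yes

Checking each listed constraint against this order: for instance, stage delta is in position 1 and stage alpha in position 12, so that constraint holds — and the remaining constraints check out the same way.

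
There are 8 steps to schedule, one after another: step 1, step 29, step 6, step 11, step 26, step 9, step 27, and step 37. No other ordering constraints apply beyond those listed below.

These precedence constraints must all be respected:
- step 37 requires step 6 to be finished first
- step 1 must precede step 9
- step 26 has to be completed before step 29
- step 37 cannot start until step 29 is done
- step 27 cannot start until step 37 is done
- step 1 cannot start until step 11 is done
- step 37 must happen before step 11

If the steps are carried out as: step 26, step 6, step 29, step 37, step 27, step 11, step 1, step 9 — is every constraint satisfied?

Going through the constraints one by one, each required predecessor appears earlier in the sequence than its dependent — e.g. step 26 (position 1) is before step 29 (position 3), as required.

Yes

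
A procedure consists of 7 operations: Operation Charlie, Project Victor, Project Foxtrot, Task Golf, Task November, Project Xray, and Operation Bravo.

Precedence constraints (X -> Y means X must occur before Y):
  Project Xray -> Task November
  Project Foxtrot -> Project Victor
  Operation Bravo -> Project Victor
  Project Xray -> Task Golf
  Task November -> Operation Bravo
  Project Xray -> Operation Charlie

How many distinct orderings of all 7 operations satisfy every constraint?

The operations with no prerequisites are Project Foxtrot, Project Xray; any of them can be placed first.
Systematically extending each partial ordering one operation at a time and counting, there are 110 complete orderings.

110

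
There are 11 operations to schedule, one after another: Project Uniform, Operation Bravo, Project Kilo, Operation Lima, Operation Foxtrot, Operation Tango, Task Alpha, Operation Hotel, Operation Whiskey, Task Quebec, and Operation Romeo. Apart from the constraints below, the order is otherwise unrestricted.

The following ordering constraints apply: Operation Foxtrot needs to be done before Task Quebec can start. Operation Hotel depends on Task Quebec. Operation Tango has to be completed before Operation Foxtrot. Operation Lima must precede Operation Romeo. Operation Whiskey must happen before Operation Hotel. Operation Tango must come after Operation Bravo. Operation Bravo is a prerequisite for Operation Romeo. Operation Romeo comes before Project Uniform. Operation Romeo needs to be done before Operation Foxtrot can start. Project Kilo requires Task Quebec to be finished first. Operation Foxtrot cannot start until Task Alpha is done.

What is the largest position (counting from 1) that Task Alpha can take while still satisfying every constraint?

7

The operations that are forced after Task Alpha, directly or by a chain of constraints, are Project Kilo, Operation Foxtrot, Operation Hotel, Task Quebec. That's 4 operations.
With 4 mandatory successors out of 11 operations total, the latest slot for Task Alpha is 11−4 = 7, and it's reachable by doing all non-successors before Task Alpha.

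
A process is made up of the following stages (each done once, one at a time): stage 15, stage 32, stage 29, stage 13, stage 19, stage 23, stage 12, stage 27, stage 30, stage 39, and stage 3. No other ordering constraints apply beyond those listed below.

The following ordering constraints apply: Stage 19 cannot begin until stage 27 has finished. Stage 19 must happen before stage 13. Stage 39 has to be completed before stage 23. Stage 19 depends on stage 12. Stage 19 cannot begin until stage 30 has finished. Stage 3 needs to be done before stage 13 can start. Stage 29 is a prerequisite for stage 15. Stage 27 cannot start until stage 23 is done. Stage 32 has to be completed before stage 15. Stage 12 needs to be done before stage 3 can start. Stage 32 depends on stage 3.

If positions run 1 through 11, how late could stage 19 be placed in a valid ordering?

The only stage forced after stage 19 (directly or by a chain) is stage 13.
With 1 mandatory successor out of 11 stages total, the latest slot for stage 19 is 11−1 = 10, and it's reachable by doing all non-successors before stage 19.

10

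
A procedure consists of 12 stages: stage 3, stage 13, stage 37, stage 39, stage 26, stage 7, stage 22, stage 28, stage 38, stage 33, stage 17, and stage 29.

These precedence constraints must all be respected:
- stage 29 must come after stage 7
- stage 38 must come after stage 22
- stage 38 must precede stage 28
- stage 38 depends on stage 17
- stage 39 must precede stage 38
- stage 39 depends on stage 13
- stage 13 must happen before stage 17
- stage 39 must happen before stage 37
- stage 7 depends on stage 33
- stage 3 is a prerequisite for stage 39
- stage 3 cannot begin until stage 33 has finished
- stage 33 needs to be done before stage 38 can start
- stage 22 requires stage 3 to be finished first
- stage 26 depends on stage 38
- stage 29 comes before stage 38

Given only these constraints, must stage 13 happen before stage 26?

Tracing the constraints gives a chain: stage 13 → stage 17 → stage 38 → stage 26.
So stage 13 must precede stage 26 in any valid ordering.

Yes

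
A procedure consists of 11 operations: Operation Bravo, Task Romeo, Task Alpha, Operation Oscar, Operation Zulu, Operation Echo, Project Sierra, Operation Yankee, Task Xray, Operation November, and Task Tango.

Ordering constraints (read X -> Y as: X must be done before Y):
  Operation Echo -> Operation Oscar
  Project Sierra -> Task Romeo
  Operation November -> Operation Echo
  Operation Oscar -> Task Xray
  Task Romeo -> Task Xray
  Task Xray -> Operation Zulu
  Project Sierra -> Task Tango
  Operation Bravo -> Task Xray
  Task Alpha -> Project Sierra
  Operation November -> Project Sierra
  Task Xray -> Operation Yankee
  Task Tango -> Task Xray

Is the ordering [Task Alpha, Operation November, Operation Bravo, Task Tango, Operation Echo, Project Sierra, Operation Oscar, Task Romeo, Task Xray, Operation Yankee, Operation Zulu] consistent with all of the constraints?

No

Here Project Sierra comes after Task Tango.
That contradicts the constraint that Project Sierra must precede Task Tango.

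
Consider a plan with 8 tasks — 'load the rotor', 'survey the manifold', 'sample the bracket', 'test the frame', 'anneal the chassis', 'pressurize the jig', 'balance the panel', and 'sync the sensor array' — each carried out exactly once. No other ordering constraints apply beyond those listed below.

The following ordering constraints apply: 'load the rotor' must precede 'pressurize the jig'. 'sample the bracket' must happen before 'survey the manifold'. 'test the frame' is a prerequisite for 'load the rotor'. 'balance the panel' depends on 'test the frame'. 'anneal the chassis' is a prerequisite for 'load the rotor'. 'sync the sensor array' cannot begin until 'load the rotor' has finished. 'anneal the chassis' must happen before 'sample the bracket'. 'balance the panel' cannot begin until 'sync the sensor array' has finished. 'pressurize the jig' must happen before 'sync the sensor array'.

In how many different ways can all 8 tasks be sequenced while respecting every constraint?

The tasks with no prerequisites are 'test the frame', 'anneal the chassis'; any of them can be placed first.
Systematically extending each partial ordering one task at a time and counting, there are 36 complete orderings.

36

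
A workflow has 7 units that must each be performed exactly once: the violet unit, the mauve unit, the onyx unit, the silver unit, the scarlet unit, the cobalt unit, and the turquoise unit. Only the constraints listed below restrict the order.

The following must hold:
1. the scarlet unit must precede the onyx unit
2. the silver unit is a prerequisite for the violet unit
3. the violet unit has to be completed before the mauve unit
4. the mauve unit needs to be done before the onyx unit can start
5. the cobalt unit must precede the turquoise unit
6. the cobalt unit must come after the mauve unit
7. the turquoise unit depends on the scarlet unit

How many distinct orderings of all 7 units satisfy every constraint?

14

The units with no prerequisites are the silver unit, the scarlet unit; any of them can be placed first.
Systematically extending each partial ordering one unit at a time and counting, there are 14 complete orderings.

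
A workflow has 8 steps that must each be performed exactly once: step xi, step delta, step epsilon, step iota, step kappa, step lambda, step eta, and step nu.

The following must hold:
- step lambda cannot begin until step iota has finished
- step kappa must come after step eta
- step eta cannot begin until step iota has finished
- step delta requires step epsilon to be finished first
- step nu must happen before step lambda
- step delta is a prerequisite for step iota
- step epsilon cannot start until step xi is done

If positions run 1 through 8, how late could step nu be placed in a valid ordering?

Following the constraints forward from step nu, its only required successor is step lambda.
With 1 mandatory successor out of 8 steps total, the latest slot for step nu is 8−1 = 7, and it's reachable by doing all non-successors before step nu.

7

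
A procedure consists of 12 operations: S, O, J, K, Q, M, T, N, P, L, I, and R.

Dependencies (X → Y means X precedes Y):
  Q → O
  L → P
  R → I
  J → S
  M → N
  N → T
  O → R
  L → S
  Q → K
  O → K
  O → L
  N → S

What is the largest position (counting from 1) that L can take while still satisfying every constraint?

Every operation that must follow L has to come after it. Tracing all chains starting from L, those operations are: S, P — 2 in total.
With 2 mandatory successors out of 12 operations total, the latest slot for L is 12−2 = 10, and it's reachable by doing all non-successors before L.

10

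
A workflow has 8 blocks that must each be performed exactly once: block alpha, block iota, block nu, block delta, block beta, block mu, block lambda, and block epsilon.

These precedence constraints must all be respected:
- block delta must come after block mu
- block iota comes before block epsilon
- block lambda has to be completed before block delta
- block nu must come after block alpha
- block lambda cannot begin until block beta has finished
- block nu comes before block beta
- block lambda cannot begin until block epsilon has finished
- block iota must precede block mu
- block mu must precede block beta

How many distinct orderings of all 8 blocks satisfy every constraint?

2 blocks have no prerequisites (block alpha, block iota), so any of them could come first.
Systematically extending each partial ordering one block at a time and counting, there are 26 complete orderings.

26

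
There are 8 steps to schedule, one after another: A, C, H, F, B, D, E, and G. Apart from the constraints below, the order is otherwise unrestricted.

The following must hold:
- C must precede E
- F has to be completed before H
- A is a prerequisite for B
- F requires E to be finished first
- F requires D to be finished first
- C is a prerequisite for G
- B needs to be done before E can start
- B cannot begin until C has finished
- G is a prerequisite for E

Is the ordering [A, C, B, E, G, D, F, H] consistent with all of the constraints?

No

Here G comes after E.
Since G is required before E, the ordering is invalid.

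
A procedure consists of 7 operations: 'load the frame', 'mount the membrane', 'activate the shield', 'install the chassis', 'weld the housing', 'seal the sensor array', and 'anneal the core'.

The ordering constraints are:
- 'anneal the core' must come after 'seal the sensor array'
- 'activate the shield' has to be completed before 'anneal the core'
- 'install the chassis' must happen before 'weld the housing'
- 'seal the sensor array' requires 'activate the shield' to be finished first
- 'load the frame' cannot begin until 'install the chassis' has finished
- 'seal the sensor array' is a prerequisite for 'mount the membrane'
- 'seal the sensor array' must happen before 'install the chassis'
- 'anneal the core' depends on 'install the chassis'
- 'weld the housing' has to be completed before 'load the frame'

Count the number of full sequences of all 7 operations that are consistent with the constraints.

Only 'activate the shield' has no prerequisites, so it must go first.
Enumerating by repeatedly choosing an available operation (one whose prerequisites are all placed) gives 15 distinct complete orderings.

15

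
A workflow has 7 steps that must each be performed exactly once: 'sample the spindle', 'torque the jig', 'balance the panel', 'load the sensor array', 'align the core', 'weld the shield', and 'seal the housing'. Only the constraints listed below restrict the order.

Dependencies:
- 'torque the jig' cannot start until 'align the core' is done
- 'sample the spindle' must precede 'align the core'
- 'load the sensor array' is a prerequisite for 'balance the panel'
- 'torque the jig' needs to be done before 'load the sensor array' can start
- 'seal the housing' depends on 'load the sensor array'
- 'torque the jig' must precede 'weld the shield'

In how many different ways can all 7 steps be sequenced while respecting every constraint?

'sample the spindle' is the only step with nothing required before it, so every ordering starts there.
Enumerating by repeatedly choosing an available step (one whose prerequisites are all placed) gives 8 distinct complete orderings.

8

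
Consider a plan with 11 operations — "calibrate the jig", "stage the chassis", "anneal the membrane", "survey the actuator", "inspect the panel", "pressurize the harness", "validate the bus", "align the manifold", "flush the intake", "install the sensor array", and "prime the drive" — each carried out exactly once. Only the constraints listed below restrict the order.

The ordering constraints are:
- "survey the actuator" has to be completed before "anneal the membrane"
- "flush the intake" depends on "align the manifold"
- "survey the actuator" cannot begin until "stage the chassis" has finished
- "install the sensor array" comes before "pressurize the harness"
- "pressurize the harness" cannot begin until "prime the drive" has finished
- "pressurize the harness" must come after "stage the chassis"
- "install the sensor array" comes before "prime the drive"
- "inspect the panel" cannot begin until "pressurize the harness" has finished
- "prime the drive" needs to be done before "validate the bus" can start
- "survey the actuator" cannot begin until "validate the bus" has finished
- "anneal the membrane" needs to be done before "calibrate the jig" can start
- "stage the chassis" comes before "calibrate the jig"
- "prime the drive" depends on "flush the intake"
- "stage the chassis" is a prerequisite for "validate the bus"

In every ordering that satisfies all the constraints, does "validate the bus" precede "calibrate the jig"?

Chaining the stated constraints: "validate the bus" → "survey the actuator" → "anneal the membrane" → "calibrate the jig".
So "validate the bus" must precede "calibrate the jig" in any valid ordering.

Yes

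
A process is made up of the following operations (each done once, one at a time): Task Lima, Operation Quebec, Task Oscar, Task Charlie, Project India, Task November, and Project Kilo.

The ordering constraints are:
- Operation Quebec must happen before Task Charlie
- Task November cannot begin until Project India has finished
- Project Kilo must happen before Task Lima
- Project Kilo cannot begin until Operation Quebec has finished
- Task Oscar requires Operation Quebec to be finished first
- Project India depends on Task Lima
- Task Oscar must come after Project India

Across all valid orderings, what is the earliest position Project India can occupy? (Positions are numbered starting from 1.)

4

Every operation that must precede Project India has to come before it. Tracing all chains that end at Project India, those operations are: Task Lima, Operation Quebec, Project Kilo — 3 in total.
So at minimum 3 operations come before Project India, putting Project India no earlier than position 4. That position is achievable by scheduling exactly those predecessors first.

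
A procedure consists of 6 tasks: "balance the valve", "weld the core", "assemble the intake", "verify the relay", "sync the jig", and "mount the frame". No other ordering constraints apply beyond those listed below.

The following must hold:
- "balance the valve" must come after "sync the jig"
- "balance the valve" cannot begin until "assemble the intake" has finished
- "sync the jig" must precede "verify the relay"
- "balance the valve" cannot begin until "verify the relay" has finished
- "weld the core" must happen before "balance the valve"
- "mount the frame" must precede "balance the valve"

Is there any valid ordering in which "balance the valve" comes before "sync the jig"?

The constraints give a chain "sync the jig" → "balance the valve", which forces "sync the jig" before "balance the valve".
Hence "balance the valve" can never be scheduled before "sync the jig".

No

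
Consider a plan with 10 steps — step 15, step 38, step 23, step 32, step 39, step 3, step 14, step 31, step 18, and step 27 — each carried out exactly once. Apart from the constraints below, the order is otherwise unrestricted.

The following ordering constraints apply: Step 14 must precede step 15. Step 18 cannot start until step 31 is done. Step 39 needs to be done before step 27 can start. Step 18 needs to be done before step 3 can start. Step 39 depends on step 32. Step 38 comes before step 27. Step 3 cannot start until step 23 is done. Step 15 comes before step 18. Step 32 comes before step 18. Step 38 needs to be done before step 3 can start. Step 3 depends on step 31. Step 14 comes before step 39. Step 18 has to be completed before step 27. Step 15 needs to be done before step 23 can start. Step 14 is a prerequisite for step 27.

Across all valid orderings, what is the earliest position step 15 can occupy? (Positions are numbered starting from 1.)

2

Working backwards through the constraints from step 15, its only required predecessor is step 14.
With 1 mandatory predecessor, the earliest step 15 can sit is position 1+1 = 2, and placing just that one first achieves it.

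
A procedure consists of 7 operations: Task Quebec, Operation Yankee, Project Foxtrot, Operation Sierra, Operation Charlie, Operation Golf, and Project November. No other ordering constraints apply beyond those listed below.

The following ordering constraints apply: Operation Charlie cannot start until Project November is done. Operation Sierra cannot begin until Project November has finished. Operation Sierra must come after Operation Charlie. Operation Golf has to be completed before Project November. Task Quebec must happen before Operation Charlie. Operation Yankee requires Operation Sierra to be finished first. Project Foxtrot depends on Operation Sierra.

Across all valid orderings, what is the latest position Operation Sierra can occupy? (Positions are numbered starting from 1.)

Every operation that must follow Operation Sierra has to come after it. Tracing all chains starting from Operation Sierra, those operations are: Operation Yankee, Project Foxtrot — 2 in total.
With 2 mandatory successors out of 7 operations total, the latest slot for Operation Sierra is 7−2 = 5, and it's reachable by doing all non-successors before Operation Sierra.

5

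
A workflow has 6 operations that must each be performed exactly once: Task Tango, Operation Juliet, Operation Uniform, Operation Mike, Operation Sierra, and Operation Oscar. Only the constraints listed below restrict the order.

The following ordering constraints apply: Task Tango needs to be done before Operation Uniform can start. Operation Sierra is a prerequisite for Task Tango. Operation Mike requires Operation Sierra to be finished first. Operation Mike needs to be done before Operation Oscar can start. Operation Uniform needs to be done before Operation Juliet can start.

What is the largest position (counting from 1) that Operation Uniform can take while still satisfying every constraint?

The only operation forced after Operation Uniform (directly or by a chain) is Operation Juliet.
So at least 1 operation follows Operation Uniform, putting Operation Uniform no later than position 5. That position is achievable by scheduling everything else first.

5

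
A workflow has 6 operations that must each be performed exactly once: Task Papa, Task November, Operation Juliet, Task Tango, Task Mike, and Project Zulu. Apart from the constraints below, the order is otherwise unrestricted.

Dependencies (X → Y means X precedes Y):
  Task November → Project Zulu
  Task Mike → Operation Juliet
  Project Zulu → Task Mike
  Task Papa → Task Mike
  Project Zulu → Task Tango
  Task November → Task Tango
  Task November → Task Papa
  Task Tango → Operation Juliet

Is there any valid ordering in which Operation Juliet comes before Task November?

No

Following Task November → Task Tango → Operation Juliet, Task November must precede Operation Juliet in every valid ordering.
So no valid ordering can have Operation Juliet before Task November.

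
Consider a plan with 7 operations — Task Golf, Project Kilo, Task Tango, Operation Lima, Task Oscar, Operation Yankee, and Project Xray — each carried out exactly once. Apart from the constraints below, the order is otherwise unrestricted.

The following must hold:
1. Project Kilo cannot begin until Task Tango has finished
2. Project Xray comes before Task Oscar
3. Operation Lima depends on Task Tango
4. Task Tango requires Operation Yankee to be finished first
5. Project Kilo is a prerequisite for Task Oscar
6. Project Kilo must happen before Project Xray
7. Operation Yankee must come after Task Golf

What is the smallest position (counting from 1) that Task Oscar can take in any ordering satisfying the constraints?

Every operation that must precede Task Oscar has to come before it. Tracing all chains that end at Task Oscar, those operations are: Task Golf, Project Kilo, Task Tango, Operation Yankee, Project Xray — 5 in total.
With 5 mandatory predecessors, the earliest Task Oscar can sit is position 5+1 = 6, and placing just those 5 first achieves it.

6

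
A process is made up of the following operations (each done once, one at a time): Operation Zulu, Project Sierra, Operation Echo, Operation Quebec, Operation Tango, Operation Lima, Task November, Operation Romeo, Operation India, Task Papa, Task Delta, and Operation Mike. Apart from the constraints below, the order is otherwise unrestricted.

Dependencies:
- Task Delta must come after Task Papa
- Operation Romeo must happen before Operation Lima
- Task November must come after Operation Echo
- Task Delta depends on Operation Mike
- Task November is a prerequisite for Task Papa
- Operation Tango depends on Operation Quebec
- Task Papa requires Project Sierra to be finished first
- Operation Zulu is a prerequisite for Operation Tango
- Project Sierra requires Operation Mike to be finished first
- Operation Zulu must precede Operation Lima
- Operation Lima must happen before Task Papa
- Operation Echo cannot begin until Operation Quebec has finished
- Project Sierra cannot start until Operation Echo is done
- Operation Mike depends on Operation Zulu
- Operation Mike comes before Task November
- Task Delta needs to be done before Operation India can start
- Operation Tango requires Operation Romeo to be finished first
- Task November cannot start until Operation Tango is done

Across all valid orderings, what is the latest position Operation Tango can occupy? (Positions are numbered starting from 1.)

8

Every operation that must follow Operation Tango has to come after it. Tracing all chains starting from Operation Tango, those operations are: Task November, Operation India, Task Papa, Task Delta — 4 in total.
So at least 4 operations follow Operation Tango, putting Operation Tango no later than position 8. That position is achievable by scheduling everything else first.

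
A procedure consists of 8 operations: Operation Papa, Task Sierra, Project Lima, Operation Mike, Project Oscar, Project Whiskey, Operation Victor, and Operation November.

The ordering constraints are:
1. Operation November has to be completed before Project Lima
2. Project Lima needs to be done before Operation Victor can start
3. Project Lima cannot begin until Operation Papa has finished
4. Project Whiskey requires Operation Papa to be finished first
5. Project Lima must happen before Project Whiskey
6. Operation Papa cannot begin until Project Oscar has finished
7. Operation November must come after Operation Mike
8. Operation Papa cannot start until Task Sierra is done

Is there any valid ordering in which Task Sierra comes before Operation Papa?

Every valid ordering already has Task Sierra before Operation Papa (the constraints require it), so in particular at least one does.

Yes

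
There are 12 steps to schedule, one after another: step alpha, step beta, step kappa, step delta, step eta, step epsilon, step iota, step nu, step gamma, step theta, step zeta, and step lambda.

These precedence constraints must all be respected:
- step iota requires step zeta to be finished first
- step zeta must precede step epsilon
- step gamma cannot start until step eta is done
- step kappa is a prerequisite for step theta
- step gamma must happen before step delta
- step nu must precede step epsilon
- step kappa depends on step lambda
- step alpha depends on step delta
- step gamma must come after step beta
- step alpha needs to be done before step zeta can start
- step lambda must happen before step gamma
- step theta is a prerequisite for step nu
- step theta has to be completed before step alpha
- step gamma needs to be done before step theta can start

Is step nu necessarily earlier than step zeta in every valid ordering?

No

No chain of constraints connects step nu to step zeta in either direction.
A valid ordering placing step zeta before step nu exists, so the answer is no.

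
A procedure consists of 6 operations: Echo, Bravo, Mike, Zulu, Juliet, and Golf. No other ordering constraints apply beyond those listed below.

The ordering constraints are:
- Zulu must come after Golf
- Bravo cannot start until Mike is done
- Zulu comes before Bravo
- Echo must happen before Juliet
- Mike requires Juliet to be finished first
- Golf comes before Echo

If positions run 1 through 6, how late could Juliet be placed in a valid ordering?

4

Every operation that must follow Juliet has to come after it. Tracing all chains starting from Juliet, those operations are: Bravo, Mike — 2 in total.
So at least 2 operations follow Juliet, putting Juliet no later than position 4. That position is achievable by scheduling everything else first.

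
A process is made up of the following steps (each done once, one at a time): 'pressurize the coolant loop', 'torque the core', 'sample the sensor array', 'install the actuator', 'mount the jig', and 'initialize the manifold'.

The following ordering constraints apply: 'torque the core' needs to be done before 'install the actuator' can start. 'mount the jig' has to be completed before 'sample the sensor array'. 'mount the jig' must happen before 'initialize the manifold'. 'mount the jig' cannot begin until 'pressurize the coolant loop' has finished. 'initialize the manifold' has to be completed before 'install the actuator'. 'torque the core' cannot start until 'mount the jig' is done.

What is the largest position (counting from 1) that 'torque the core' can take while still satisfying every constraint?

The only step forced after 'torque the core' (directly or by a chain) is 'install the actuator'.
With 1 mandatory successor out of 6 steps total, the latest slot for 'torque the core' is 6−1 = 5, and it's reachable by doing all non-successors before 'torque the core'.

5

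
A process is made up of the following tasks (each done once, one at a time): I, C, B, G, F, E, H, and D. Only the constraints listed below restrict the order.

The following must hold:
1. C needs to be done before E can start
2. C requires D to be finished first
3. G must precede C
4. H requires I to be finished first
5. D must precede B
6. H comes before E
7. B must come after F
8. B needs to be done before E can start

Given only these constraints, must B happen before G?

B and G are not related by any chain of constraints.
A valid ordering placing G before B exists, so the answer is no.

No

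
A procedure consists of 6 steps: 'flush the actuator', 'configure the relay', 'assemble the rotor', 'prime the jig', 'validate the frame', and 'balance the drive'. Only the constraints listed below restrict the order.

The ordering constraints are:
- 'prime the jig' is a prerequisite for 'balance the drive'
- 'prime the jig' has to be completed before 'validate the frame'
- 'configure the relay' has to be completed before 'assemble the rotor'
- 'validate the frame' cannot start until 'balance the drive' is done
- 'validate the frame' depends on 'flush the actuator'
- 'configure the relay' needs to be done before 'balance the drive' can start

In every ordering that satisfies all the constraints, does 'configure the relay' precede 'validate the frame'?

Following the dependencies: 'configure the relay' → 'balance the drive' → 'validate the frame'.
So 'configure the relay' must precede 'validate the frame' in any valid ordering.

Yes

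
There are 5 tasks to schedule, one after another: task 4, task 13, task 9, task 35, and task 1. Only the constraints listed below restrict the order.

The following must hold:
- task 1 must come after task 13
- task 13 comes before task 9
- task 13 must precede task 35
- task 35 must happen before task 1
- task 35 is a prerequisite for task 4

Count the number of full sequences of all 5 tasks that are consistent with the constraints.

Only task 13 has no prerequisites, so it must go first.
Systematically extending each partial ordering one task at a time and counting, there are 8 complete orderings.

8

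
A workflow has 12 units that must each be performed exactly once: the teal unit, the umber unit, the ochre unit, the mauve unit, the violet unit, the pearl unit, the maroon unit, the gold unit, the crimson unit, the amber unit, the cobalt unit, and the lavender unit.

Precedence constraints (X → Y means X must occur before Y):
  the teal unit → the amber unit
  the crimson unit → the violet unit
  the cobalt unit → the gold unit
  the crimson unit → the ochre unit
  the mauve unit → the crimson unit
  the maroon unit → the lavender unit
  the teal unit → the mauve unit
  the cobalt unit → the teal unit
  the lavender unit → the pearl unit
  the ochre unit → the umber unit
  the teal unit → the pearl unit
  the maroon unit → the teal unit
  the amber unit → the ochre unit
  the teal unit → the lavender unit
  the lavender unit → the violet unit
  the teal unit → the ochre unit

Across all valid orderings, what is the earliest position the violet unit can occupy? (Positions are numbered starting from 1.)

Every unit that must precede the violet unit has to come before it. Tracing all chains that end at the violet unit, those units are: the teal unit, the mauve unit, the maroon unit, the crimson unit, the cobalt unit, the lavender unit — 6 in total.
So at minimum 6 units come before the violet unit, putting the violet unit no earlier than position 7. That position is achievable by scheduling exactly those predecessors first.

7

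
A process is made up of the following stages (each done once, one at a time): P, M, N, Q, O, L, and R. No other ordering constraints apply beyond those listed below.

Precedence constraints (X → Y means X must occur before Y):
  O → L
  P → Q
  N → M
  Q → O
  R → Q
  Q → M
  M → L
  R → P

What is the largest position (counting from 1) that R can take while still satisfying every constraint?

The stages that are forced after R, directly or by a chain of constraints, are P, M, Q, O, L. That's 5 stages.
With 5 mandatory successors out of 7 stages total, the latest slot for R is 7−5 = 2, and it's reachable by doing all non-successors before R.

2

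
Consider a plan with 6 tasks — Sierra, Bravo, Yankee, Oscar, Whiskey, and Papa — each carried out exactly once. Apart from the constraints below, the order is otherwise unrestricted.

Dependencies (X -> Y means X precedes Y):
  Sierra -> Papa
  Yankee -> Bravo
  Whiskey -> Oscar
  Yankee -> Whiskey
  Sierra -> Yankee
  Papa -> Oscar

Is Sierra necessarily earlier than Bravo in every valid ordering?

Yes

Tracing the constraints gives a chain: Sierra → Yankee → Bravo.
That forces Sierra before Bravo in every valid schedule.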